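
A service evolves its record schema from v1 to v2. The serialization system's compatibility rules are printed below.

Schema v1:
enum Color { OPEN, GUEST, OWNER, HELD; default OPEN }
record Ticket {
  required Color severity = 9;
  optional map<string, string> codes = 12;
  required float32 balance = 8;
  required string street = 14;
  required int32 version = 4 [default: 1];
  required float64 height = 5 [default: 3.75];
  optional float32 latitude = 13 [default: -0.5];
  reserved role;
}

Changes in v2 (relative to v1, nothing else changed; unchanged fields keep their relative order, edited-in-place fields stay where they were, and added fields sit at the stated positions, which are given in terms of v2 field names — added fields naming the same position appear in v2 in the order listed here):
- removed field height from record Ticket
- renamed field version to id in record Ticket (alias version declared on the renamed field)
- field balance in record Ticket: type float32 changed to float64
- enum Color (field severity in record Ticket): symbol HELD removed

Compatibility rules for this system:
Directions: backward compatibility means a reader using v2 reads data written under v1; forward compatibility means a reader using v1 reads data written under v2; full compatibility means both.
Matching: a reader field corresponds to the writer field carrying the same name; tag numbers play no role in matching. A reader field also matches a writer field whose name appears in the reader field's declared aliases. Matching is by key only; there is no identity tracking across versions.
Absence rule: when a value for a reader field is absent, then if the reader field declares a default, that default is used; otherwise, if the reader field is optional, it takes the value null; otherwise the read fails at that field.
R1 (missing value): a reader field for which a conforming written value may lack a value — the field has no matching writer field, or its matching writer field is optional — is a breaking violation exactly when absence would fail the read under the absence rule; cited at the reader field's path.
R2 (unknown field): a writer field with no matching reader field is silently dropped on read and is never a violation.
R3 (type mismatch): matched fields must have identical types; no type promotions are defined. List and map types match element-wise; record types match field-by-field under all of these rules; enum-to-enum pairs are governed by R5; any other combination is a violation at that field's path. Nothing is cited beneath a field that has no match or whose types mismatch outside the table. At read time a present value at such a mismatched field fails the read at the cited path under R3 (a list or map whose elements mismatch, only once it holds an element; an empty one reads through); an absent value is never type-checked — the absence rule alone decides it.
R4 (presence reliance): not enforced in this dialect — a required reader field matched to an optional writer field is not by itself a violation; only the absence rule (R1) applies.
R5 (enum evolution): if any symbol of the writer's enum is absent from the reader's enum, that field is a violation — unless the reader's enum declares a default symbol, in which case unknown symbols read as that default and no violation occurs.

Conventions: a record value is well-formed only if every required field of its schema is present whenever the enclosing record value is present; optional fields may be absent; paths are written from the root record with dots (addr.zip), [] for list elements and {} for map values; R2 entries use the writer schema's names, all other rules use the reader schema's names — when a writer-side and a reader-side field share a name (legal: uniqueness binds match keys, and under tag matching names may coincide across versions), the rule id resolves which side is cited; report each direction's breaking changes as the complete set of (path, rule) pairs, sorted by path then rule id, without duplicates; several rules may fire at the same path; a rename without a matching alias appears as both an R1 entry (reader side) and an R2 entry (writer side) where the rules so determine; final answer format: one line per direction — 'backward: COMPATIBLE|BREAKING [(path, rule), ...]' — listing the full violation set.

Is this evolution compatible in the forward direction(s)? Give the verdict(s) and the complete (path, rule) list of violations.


each type pair in Ticket: writer, then reader
forward analysis of Ticket with v1 as reader and v2 as writer:
  severity: Color -> Color, writer required; from severity
  codes: map<string, string> -> map<string, string>, writer optional; from codes
  balance: float64 -> float32, writer required; from balance
  street: string -> string, writer required; from street
  no writer field matches reader version
  no writer field matches reader height
  latitude: float32 -> float32, writer optional; from latitude
  id (writer side), unknown to reader
  rule R3 violated at balance
  => forward verdict for Ticket: BREAKING, 1 violation(s)
ruling out the remaining Ticket differences:
  removed field height from record Ticket -> no rule fires on it in Ticket's dialect; the asked verdict holds
  renamed field version to id in record Ticket (alias version declared on the renamed field) -> no rule fires on it in Ticket's dialect; the asked verdict holds
  enum Color (field severity in record Ticket): symbol HELD removed -> no rule fires on it in Ticket's dialect; the asked verdict holds

forward: BREAKING [(balance, R3)]


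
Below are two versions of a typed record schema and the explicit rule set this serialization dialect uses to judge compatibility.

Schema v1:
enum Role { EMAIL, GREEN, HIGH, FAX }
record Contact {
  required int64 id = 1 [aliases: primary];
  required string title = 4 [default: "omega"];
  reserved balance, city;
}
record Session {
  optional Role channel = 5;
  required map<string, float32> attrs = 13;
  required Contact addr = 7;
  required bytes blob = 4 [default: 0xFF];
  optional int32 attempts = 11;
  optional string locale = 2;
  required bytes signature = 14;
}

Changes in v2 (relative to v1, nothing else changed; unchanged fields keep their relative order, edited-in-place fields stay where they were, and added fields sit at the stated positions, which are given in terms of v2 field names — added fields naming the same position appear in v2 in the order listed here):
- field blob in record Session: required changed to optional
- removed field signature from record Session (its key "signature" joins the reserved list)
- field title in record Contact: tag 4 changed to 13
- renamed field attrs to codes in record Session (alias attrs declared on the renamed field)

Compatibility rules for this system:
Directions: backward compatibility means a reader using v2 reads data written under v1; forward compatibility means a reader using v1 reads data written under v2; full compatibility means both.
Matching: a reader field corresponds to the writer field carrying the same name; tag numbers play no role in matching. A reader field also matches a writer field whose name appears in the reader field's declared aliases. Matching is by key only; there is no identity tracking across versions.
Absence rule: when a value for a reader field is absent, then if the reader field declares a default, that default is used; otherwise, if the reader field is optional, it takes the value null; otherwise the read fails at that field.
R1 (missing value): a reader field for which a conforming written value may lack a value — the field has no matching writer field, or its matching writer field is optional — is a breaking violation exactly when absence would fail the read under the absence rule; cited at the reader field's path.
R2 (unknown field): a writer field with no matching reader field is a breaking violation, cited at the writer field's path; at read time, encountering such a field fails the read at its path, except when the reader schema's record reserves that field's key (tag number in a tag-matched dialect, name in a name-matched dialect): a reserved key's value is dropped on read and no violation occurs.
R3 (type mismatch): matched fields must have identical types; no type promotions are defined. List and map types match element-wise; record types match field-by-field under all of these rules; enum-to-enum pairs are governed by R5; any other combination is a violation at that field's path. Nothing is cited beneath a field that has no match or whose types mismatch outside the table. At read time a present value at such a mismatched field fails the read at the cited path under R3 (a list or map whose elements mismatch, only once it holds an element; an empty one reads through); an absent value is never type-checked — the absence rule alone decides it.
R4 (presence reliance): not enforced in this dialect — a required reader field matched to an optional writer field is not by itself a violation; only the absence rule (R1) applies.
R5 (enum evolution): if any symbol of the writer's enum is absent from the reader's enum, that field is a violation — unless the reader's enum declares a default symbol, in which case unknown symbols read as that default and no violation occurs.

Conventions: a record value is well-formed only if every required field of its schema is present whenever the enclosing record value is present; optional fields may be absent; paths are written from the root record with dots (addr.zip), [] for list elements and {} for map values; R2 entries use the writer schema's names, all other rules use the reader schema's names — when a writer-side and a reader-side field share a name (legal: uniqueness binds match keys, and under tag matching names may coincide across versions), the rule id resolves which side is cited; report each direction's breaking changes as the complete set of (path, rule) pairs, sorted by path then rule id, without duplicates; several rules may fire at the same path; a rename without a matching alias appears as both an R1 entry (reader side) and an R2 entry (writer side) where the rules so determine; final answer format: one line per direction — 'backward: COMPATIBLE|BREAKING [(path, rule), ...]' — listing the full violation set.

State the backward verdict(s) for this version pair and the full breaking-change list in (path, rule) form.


backward: COMPATIBLE []

arrows below run writer -> reader for Session
backward on Session — v2 reading data written by v1:
  writer optional, Role -> Role: reader channel maps from writer channel
  writer required, map<string, float32> -> map<string, float32>: reader codes maps from writer attrs
  writer required, Contact -> Contact: reader addr maps from writer addr
  writer required, bytes -> bytes: reader blob maps from writer blob
  writer optional, int32 -> int32: reader attempts maps from writer attempts
  writer optional, string -> string: reader locale maps from writer locale
  writer signature: unknown to reader
  writer required, int64 -> int64: reader addr.id maps from writer addr.id
  writer required, string -> string: reader addr.title maps from writer addr.title
  nothing fires on Session: backward is COMPATIBLE
diffs on Session not affecting the asked answer:
  field blob in record Session: required changed to optional -> fires no rule on Session, leaving the asked answer as it is
  removed field signature from record Session (its key "signature" joins the reserved list) -> its effect on Session is confined to the forward direction, not asked
  field title in record Contact: tag 4 changed to 13 -> fires no rule on Session, leaving the asked answer as it is
  renamed field attrs to codes in record Session (alias attrs declared on the renamed field) -> its effect on Session is confined to the forward direction, not asked


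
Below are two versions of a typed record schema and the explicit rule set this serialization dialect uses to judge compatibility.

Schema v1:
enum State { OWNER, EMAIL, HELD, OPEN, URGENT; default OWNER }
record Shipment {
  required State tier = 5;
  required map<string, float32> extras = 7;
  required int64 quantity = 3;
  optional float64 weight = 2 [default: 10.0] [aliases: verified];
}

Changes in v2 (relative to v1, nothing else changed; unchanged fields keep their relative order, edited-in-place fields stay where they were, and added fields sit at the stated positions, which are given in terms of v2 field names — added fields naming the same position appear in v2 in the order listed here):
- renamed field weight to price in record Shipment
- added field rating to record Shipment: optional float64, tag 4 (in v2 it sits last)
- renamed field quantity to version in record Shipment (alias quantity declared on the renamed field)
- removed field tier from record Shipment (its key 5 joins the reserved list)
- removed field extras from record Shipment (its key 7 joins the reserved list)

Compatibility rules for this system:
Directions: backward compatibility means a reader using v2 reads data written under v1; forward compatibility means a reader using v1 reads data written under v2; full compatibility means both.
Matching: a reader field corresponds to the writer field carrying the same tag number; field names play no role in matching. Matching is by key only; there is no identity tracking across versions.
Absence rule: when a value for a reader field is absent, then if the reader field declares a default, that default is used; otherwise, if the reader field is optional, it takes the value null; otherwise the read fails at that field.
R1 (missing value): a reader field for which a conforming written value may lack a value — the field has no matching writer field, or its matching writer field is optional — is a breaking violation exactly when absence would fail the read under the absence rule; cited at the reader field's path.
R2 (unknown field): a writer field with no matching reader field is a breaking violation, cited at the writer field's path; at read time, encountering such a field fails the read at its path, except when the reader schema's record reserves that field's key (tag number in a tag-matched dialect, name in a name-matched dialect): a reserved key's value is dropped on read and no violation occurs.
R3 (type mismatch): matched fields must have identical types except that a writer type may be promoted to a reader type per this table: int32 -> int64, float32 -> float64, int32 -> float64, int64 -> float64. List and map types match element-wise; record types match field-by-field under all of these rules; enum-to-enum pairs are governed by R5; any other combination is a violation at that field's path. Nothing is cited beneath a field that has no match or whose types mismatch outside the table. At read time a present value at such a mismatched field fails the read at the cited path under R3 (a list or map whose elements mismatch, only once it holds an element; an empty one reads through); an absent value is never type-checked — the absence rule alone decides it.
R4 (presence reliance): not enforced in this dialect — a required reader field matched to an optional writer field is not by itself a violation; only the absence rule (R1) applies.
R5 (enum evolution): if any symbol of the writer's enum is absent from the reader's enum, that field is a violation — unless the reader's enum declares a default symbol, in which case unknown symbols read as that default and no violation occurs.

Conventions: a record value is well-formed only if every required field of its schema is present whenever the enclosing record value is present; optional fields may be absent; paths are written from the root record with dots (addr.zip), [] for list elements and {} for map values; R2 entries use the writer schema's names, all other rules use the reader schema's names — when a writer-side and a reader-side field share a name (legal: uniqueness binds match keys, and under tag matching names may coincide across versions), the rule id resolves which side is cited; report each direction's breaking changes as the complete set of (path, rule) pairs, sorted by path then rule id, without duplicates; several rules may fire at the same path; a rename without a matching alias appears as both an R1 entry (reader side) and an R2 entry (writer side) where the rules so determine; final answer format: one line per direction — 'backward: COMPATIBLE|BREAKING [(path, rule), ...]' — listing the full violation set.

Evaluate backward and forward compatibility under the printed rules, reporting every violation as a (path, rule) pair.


the writer's type comes first in each Shipment pair
backward for Shipment (reader v2, writer v1):
  version: int64 -> int64, writer required; from quantity
  price: float64 -> float64, writer optional; from weight
  no writer field matches reader rating
  tier (writer side), unknown to reader
  extras (writer side), unknown to reader
  nothing fires on Shipment: backward is COMPATIBLE
forward for Shipment (reader v1, writer v2):
  no writer field matches reader tier
  no writer field matches reader extras
  quantity: int64 -> int64, writer required; from version
  weight: float64 -> float64, writer optional; from price
  rating (writer side), unknown to reader
  R1 fires at extras
  R2 fires at rating
  R1 fires at tier
  => forward: BREAKING (3)

backward: COMPATIBLE []; forward: BREAKING [(extras, R1), (rating, R2), (tier, R1)]


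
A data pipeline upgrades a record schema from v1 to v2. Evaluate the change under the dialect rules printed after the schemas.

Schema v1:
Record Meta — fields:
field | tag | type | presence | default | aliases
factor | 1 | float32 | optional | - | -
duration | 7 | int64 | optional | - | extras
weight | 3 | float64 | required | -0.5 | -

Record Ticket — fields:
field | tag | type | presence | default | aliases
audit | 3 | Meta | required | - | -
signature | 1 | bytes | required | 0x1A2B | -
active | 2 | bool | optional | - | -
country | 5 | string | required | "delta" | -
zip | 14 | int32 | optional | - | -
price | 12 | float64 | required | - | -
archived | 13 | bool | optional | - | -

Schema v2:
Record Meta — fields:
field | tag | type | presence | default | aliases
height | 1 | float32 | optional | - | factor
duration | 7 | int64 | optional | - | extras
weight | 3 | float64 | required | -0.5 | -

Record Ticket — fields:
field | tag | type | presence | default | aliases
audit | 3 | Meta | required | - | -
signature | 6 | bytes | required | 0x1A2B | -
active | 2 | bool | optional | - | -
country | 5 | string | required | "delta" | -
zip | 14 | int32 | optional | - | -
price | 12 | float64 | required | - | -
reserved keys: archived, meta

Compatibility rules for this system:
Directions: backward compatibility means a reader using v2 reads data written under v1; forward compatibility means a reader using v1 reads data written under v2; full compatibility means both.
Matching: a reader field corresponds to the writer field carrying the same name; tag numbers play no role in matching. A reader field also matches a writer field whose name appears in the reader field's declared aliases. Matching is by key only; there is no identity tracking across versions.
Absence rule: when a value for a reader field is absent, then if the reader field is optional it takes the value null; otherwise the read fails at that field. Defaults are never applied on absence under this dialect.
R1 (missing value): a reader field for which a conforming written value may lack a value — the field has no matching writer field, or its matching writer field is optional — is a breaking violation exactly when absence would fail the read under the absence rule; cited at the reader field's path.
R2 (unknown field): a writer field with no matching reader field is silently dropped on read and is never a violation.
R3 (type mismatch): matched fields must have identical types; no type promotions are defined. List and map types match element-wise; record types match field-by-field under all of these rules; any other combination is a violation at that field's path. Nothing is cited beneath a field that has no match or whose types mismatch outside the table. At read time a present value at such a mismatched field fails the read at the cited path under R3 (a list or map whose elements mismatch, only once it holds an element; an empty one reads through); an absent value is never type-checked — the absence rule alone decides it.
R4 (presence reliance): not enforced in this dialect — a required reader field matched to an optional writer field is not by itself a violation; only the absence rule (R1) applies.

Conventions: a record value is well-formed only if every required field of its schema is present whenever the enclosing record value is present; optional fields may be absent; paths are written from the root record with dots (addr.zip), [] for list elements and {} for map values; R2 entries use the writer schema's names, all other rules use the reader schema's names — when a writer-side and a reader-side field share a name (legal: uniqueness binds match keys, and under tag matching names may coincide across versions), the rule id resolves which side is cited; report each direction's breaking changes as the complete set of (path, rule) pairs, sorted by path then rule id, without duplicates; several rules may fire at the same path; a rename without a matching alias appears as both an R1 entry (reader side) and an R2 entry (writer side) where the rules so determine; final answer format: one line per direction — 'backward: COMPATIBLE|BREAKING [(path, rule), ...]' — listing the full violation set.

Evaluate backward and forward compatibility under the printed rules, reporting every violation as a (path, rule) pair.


backward: COMPATIBLE []; forward: COMPATIBLE []

each type pair in Ticket: writer, then reader
backward analysis of Ticket with v2 as reader and v1 as writer:
  audit: paired with writer audit (Meta -> Meta; writer required)
  signature: paired with writer signature (bytes -> bytes; writer required)
  active: paired with writer active (bool -> bool; writer optional)
  country: paired with writer country (string -> string; writer required)
  zip: paired with writer zip (int32 -> int32; writer optional)
  price: paired with writer price (float64 -> float64; writer required)
  leftover writer field: archived
  audit.height: paired with writer audit.factor (float32 -> float32; writer optional)
  audit.duration: paired with writer audit.duration (int64 -> int64; writer optional)
  audit.weight: paired with writer audit.weight (float64 -> float64; writer required)
  nothing fires on Ticket: backward is COMPATIBLE
forward analysis of Ticket with v1 as reader and v2 as writer:
  audit: paired with writer audit (Meta -> Meta; writer required)
  signature: paired with writer signature (bytes -> bytes; writer required)
  active: paired with writer active (bool -> bool; writer optional)
  country: paired with writer country (string -> string; writer required)
  zip: paired with writer zip (int32 -> int32; writer optional)
  price: paired with writer price (float64 -> float64; writer required)
  archived: no writer match
  audit.factor: no writer match
  audit.duration: paired with writer audit.duration (int64 -> int64; writer optional)
  audit.weight: paired with writer audit.weight (float64 -> float64; writer required)
  leftover writer field: audit.height
  nothing fires on Ticket: forward is COMPATIBLE


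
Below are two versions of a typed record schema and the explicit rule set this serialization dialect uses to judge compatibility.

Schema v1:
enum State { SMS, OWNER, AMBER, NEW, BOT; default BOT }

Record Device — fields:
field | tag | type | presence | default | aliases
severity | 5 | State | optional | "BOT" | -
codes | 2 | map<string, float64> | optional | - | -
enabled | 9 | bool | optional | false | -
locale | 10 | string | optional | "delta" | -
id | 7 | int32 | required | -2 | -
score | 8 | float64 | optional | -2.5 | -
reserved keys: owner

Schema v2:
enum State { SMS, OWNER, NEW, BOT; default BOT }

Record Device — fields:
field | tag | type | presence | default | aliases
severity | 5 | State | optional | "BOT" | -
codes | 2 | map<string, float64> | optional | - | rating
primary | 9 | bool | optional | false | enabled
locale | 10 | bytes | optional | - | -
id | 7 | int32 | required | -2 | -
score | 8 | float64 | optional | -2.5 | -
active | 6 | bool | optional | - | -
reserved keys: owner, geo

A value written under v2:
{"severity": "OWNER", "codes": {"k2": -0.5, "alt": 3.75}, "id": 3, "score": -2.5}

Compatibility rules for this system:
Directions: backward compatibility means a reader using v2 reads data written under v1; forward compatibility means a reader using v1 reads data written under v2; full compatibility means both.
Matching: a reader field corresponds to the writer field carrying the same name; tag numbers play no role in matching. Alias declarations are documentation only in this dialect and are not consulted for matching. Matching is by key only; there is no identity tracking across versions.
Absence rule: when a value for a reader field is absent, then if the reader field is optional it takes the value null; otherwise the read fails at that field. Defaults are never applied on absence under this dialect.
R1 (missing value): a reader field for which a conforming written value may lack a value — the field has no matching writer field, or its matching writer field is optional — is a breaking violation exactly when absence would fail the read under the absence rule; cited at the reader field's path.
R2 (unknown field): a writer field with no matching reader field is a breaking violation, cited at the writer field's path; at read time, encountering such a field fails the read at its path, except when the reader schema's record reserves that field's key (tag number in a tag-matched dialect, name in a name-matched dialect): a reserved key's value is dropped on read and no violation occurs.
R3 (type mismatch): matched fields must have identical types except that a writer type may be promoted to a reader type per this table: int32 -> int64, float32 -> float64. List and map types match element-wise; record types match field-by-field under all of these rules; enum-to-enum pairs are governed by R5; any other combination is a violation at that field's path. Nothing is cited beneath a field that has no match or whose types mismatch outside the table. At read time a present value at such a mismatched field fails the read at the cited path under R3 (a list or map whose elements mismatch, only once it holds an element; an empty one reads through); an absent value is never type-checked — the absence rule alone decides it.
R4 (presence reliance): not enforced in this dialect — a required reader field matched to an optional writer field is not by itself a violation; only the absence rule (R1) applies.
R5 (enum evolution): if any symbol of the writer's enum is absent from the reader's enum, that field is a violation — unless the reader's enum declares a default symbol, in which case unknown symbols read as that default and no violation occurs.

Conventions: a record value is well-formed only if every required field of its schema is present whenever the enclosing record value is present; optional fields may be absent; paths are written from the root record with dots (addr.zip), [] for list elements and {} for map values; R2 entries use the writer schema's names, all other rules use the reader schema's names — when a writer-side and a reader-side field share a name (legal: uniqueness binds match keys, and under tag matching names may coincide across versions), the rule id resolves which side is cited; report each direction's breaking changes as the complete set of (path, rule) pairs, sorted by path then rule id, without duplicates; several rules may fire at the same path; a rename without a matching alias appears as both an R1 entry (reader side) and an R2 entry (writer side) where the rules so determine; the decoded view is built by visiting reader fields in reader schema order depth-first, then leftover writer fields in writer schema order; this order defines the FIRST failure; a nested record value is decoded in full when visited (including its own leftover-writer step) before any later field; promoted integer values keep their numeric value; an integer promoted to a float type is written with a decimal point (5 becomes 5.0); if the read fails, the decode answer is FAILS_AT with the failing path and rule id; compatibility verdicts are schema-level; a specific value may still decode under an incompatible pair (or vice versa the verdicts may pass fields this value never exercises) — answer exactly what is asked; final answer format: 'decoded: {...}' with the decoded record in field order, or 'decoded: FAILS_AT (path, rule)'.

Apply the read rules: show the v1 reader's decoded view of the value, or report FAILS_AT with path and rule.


the writer's type comes first in each Device pair
decode walk for Device under reader schema v1:
  severity := "OWNER"
  codes := {"k2": -0.5, "alt": 3.75}
  enabled := null (not supplied -> null)
  locale := null (not supplied -> null)
  id := 3
  score := -2.5
  => decoded: {"severity": "OWNER", "codes": {"k2": -0.5, "alt": 3.75}, "enabled": null, "locale": null, "id": 3, "score": -2.5}
checking off the Device differences that do not matter here:
  added field active to record Device: optional bool, tag 6 (in v2 it sits last) -> shifts the Device verdicts, not this decode
  renamed field enabled to primary in record Device (alias enabled declared on the renamed field) -> shifts the Device verdicts, not this decode
  enum State (field severity in record Device): symbol AMBER removed -> triggers nothing under the printed rules; the Device answer is the same either way
  field locale in record Device: type string changed to bytes (its default is dropped) -> shifts the Device verdicts, not this decode

decoded: {"severity": "OWNER", "codes": {"k2": -0.5, "alt": 3.75}, "enabled": null, "locale": null, "id": 3, "score": -2.5}


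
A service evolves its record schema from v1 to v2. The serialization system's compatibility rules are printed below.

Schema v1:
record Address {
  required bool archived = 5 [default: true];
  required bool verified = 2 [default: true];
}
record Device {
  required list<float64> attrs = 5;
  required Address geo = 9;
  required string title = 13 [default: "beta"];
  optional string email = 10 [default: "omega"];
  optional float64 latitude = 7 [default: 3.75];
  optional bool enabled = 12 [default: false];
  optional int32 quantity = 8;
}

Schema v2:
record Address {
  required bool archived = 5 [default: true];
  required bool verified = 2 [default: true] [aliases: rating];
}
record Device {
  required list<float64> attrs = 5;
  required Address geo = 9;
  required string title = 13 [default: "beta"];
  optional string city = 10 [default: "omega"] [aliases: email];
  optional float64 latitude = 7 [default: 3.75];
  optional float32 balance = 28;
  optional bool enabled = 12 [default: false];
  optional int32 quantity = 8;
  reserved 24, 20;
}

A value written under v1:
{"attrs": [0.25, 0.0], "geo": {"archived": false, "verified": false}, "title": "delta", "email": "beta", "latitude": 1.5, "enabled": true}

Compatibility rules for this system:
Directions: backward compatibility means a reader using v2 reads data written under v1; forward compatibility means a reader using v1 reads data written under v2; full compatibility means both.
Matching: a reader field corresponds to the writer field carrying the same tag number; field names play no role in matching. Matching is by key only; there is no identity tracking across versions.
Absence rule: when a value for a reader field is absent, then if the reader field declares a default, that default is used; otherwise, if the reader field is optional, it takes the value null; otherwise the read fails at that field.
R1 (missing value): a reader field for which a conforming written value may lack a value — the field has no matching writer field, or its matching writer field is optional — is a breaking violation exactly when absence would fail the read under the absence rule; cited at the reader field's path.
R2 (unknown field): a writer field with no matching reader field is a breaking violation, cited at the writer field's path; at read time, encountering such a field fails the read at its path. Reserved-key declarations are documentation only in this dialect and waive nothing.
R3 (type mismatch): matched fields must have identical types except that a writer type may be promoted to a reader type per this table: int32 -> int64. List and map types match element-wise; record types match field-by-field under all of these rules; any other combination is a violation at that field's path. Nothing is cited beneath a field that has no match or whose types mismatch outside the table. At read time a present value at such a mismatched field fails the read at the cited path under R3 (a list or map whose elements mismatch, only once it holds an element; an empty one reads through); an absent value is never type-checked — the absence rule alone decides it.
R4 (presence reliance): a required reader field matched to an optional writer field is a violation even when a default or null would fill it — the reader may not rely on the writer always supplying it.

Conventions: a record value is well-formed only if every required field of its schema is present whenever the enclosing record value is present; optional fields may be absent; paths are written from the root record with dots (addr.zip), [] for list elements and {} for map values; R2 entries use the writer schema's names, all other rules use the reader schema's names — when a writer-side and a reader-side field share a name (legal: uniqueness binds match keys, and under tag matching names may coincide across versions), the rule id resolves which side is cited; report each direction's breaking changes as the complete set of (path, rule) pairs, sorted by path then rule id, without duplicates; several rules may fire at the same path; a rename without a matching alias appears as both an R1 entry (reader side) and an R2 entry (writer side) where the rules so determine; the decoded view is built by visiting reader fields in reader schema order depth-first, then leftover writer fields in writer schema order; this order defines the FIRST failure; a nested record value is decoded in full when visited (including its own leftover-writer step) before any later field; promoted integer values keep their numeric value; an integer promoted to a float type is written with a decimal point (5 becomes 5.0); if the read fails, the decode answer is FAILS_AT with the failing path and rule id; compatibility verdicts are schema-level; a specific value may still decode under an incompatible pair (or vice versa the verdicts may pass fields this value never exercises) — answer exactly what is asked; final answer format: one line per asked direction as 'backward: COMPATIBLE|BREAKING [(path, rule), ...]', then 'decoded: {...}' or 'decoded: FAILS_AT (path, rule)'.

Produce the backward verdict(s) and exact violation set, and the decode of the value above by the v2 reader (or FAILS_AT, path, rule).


the writer's type comes first in each Device pair
backward on Device — v2 reading data written by v1:
  attrs: paired with writer attrs (list<float64> -> list<float64>; writer required)
  geo: paired with writer geo (Address -> Address; writer required)
  title: paired with writer title (string -> string; writer required)
  city: paired with writer email (string -> string; writer optional)
  latitude: paired with writer latitude (float64 -> float64; writer optional)
  balance: no writer-side match
  enabled: paired with writer enabled (bool -> bool; writer optional)
  quantity: paired with writer quantity (int32 -> int32; writer optional)
  geo.archived: paired with writer geo.archived (bool -> bool; writer required)
  geo.verified: paired with writer geo.verified (bool -> bool; writer required)
  => backward: COMPATIBLE
migrating the Device value to v2:
  attrs := [0.25, 0.0]
  geo.archived := false
  geo.verified := false
  title := "delta"
  city := "beta" (from writer email)
  latitude := 1.5
  balance := null (not supplied -> null)
  enabled := true
  quantity := null (not supplied -> null)
  => decoded: {"attrs": [0.25, 0.0], "geo": {"archived": false, "verified": false}, "title": "delta", "city": "beta", "latitude": 1.5, "balance": null, "enabled": true, "quantity": null}

backward: COMPATIBLE []; decoded: {"attrs": [0.25, 0.0], "geo": {"archived": false, "verified": false}, "title": "delta", "city": "beta", "latitude": 1.5, "balance": null, "enabled": true, "quantity": null}


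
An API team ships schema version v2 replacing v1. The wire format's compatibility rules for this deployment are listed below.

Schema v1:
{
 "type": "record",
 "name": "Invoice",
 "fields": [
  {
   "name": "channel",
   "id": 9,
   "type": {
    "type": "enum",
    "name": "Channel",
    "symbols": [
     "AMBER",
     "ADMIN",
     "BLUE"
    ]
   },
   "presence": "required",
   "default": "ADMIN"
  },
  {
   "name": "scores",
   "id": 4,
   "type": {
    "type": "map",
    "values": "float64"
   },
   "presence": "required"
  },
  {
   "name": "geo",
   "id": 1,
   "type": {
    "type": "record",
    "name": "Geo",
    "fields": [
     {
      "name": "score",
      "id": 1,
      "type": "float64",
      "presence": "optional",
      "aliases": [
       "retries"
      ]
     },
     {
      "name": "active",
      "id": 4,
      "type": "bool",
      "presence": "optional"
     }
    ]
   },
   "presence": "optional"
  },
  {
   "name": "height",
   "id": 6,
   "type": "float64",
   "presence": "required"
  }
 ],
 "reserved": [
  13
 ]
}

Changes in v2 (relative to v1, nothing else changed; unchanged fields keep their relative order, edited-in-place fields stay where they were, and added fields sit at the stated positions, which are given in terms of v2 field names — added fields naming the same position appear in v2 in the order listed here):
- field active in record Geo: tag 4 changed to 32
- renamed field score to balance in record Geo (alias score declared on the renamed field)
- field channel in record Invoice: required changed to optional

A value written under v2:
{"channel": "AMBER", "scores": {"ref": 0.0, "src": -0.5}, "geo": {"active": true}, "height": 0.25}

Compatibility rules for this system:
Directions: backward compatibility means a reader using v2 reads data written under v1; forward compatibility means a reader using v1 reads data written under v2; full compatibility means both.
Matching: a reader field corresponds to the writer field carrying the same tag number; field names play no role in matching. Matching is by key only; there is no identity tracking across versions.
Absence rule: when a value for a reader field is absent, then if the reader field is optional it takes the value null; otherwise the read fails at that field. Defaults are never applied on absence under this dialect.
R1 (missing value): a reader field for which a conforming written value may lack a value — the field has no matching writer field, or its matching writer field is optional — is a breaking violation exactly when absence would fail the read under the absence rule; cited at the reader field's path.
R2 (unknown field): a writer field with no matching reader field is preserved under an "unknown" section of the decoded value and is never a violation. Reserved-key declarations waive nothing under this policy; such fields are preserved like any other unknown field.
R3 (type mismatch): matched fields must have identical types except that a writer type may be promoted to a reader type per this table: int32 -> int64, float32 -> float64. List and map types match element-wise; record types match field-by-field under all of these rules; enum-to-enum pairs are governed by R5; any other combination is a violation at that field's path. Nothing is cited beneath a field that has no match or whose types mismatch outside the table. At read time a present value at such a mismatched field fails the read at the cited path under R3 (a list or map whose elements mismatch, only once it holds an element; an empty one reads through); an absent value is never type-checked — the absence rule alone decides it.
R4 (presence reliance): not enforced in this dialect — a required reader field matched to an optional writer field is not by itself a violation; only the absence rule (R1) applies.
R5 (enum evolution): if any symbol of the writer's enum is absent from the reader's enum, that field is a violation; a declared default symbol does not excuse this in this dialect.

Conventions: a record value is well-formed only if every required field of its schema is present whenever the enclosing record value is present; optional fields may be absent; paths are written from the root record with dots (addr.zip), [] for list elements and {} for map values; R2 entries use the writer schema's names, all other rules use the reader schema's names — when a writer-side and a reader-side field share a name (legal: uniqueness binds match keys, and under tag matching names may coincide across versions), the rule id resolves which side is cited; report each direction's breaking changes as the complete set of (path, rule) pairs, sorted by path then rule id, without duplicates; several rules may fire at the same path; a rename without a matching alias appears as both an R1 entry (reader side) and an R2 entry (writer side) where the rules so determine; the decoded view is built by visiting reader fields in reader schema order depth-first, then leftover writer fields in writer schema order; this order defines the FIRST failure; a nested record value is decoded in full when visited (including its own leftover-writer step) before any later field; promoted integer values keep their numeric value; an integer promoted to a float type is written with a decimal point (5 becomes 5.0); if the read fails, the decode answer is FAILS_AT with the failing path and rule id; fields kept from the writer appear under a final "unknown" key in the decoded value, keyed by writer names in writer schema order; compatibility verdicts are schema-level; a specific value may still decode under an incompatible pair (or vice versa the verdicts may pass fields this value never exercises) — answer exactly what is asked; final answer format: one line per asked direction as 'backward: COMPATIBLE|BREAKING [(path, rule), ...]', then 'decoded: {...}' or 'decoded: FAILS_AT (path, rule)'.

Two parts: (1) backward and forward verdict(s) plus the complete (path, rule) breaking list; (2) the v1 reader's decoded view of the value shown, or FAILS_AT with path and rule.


backward: COMPATIBLE []; forward: BREAKING [(channel, R1)]; decoded: {"channel": "AMBER", "scores": {"ref": 0.0, "src": -0.5}, "geo": {"score": null, "active": null, "unknown": {"active": true}}, "height": 0.25}

the writer's type comes first in each Invoice pair
backward for Invoice (reader v2, writer v1):
  channel: paired with writer channel (Channel -> Channel; writer required)
  scores: paired with writer scores (map<string, float64> -> map<string, float64>; writer required)
  geo: paired with writer geo (Geo -> Geo; writer optional)
  height: paired with writer height (float64 -> float64; writer required)
  geo.balance: paired with writer geo.score (float64 -> float64; writer optional)
  geo.active: no writer match
  geo.active (writer side), unknown to reader
  nothing fires on Invoice: backward is COMPATIBLE
forward for Invoice (reader v1, writer v2):
  channel: paired with writer channel (Channel -> Channel; writer optional)
  scores: paired with writer scores (map<string, float64> -> map<string, float64>; writer required)
  geo: paired with writer geo (Geo -> Geo; writer optional)
  height: paired with writer height (float64 -> float64; writer required)
  geo.score: paired with writer geo.balance (float64 -> float64; writer optional)
  geo.active: no writer match
  geo.active (writer side), unknown to reader
  violation R1 at channel
  => forward: BREAKING (1)
decode (reader v1):
  channel := "AMBER"
  scores := {"ref": 0.0, "src": -0.5}
  geo.score := null (missing; optional => null)
  geo.active := null (missing; optional => null)
  writer geo.active: kept under "unknown"
  height := 0.25
  => decoded: {"channel": "AMBER", "scores": {"ref": 0.0, "src": -0.5}, "geo": {"score": null, "active": null, "unknown": {"active": true}}, "height": 0.25}
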